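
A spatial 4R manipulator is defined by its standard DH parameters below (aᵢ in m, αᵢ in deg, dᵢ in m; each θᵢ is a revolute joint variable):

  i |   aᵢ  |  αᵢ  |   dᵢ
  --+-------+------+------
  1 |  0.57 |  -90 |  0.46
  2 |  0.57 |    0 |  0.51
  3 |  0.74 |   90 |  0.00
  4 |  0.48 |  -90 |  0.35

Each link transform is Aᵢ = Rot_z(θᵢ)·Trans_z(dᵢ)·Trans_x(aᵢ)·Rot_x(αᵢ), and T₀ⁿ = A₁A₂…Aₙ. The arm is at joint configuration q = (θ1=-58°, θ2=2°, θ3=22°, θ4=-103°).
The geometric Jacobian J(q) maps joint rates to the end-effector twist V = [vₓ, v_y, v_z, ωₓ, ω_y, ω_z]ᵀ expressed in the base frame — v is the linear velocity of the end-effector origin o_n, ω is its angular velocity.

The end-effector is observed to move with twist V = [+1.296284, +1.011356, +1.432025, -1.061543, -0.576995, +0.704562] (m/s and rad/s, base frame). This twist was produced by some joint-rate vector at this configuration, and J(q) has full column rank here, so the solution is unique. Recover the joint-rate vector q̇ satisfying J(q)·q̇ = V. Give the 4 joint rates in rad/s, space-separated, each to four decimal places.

0.8690 -0.9300 -0.2760 -0.1800

o_n = [1.0212, -1.5544, 0.5028]
J₁: ẑ×o_n = [1.5544, 1.0212, -0.0000], ω = ẑ
J2: z=[0.8480, 0.5299, 0.0000] o=[0.3021, -0.4834, 0.4600] → [0.0227, -0.0363, -1.2894, 0.8480, 0.5299, 0.0000]
J3: z=[0.8480, 0.5299, 0.0000] o=[1.0364, -0.6962, 0.4401] → [0.0332, -0.0532, -0.7197, 0.8480, 0.5299, 0.0000]
J4: z=[0.2155, -0.3449, 0.9135] o=[1.3947, -1.2695, 0.1391] → [0.1348, -0.4196, -0.1902, 0.2155, -0.3449, 0.9135]
q̇ = J⁺·V = [0.8690, -0.9300, -0.2760, -0.1800]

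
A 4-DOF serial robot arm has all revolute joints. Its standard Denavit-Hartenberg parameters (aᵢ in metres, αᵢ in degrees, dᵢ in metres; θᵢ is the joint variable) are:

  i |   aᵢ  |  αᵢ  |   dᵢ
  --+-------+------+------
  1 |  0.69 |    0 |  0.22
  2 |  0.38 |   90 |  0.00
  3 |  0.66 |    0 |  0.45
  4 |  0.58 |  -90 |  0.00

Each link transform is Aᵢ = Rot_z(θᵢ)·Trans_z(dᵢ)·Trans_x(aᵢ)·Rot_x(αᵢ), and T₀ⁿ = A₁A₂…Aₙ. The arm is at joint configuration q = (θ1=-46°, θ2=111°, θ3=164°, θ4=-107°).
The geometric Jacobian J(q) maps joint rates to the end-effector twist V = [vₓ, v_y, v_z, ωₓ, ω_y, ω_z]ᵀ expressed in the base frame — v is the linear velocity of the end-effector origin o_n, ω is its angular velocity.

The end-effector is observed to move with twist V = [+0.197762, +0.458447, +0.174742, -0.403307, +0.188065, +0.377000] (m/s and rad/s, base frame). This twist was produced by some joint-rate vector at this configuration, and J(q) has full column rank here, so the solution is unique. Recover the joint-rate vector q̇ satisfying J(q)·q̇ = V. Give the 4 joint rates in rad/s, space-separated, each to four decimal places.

0.0350 0.3420 -0.4970 0.0520

o_n = [0.9131, -0.6308, 0.8883]
J₁: ẑ×o_n = [0.6308, 0.9131, -0.0000], ω = ẑ
J2: z=[0.0000, 0.0000, 1.0000] o=[0.4793, -0.4963, 0.2200] → [0.1345, 0.4338, -0.0000, 0.0000, 0.0000, 1.0000]
J3: z=[0.9063, -0.4226, 0.0000] o=[0.6399, -0.1519, 0.2200] → [-0.2825, -0.6057, -0.3185, 0.9063, -0.4226, 0.0000]
J4: z=[0.9063, -0.4226, 0.0000] o=[0.7796, -0.9171, 0.4019] → [-0.2056, -0.4409, 0.3159, 0.9063, -0.4226, 0.0000]
q̇ = J⁺·V = [0.0350, 0.3420, -0.4970, 0.0520]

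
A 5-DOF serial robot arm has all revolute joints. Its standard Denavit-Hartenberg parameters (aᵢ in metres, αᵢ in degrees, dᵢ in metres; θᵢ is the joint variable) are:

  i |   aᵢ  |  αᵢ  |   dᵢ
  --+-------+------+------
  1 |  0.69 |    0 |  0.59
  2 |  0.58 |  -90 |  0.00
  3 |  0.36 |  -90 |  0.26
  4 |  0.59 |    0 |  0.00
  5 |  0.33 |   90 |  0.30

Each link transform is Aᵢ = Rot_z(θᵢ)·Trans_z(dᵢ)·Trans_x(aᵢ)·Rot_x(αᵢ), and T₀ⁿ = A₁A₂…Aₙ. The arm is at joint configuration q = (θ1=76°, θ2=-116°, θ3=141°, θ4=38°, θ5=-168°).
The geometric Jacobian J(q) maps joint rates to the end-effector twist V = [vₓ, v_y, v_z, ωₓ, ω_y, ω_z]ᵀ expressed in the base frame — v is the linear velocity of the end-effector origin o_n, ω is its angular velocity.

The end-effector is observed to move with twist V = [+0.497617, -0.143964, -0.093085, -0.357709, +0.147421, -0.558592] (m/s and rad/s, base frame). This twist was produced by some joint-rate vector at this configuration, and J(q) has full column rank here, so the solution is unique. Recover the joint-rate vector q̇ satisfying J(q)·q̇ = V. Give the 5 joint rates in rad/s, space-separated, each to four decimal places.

-0.5210 -0.4930 -0.1170 0.3410 0.2450

o_n = [0.1979, 0.8387, 0.4375]
J₁: ẑ×o_n = [-0.8387, 0.1979, 0.0000], ω = ẑ
J2: z=[0.0000, 0.0000, 1.0000] o=[0.1669, 0.6695, 0.5900] → [-0.1692, 0.0310, 0.0000, 0.0000, 0.0000, 1.0000]
J3: z=[0.6428, 0.7660, 0.0000] o=[0.6112, 0.2967, 0.5900] → [-0.1168, 0.0980, 0.6650, 0.6428, 0.7660, 0.0000]
J4: z=[-0.4821, 0.4045, 0.7771] o=[0.5640, 0.6757, 0.3634] → [-0.0967, -0.2488, 0.0695, -0.4821, 0.4045, 0.7771]
J5: z=[-0.4821, 0.4045, 0.7771] o=[0.0538, 0.6297, 0.0709] → [-0.0141, 0.2888, -0.1591, -0.4821, 0.4045, 0.7771]
q̇ = J⁺·V = [-0.5210, -0.4930, -0.1170, 0.3410, 0.2450]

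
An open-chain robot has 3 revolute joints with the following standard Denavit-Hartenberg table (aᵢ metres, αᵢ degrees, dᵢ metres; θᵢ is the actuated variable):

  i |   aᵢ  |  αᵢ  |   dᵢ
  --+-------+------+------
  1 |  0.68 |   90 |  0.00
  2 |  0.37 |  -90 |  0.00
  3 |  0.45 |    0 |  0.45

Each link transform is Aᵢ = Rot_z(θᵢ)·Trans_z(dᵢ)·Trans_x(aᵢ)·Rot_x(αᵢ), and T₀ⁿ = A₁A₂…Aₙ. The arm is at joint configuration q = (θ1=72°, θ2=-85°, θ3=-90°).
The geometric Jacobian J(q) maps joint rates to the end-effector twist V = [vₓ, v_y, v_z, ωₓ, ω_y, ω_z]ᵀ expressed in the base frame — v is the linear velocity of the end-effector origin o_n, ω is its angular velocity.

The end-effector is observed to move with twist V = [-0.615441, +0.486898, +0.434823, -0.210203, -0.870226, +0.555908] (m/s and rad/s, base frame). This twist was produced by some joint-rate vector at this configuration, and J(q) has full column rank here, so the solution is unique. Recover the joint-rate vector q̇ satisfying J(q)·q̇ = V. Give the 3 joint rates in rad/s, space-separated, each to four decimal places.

o_n = [0.7866, 0.9647, -0.3294]
J₁: ẑ×o_n = [-0.9647, 0.7866, 0.0000], ω = ẑ
J2: z=[0.9511, -0.3090, 0.0000] o=[0.2101, 0.6467, 0.0000] → [0.1018, 0.3133, 0.4805, 0.9511, -0.3090, 0.0000]
J3: z=[0.3078, 0.9474, 0.0872] o=[0.2201, 0.6774, -0.3686] → [0.0121, 0.0373, -0.4483, 0.3078, 0.9474, 0.0872]
q̇ = J⁺·V = [0.6340, 0.0690, -0.8960]

0.6340 0.0690 -0.8960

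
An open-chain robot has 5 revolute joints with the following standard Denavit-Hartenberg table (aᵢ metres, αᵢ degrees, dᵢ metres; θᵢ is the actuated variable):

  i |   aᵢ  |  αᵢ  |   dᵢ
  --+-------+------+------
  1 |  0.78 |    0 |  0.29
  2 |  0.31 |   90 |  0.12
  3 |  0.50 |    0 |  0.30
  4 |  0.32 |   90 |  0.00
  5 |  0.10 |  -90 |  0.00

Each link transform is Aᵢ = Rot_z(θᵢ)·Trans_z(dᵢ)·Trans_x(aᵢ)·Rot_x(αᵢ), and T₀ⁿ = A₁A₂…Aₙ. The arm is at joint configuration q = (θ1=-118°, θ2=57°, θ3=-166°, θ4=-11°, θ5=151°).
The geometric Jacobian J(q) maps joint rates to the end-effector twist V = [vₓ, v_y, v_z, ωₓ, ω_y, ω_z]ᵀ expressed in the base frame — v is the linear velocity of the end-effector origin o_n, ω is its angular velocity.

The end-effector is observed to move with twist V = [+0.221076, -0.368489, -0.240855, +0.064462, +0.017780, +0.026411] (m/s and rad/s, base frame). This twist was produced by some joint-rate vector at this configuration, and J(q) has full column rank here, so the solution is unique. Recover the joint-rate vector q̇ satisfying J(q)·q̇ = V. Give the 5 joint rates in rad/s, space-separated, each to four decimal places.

0.4090 -0.0830 0.5260 -0.5910 -0.3000

o_n = [-0.8685, -0.5014, 0.2769]
J₁: ẑ×o_n = [0.5014, -0.8685, 0.0000], ω = ẑ
J2: z=[0.0000, 0.0000, 1.0000] o=[-0.3662, -0.6887, 0.2900] → [-0.1873, -0.5023, 0.0000, 0.0000, 0.0000, 1.0000]
J3: z=[-0.8746, -0.4848, 0.0000] o=[-0.2159, -0.9598, 0.4100] → [0.0645, -0.1164, -0.7174, -0.8746, -0.4848, 0.0000]
J4: z=[-0.8746, -0.4848, 0.0000] o=[-0.7135, -0.6810, 0.2890] → [0.0059, -0.0106, -0.2322, -0.8746, -0.4848, 0.0000]
J5: z=[-0.0254, 0.0458, 0.9986] o=[-0.8684, -0.4015, 0.2723] → [0.1000, 0.0001, 0.0025, -0.0254, 0.0458, 0.9986]
q̇ = J⁺·V = [0.4090, -0.0830, 0.5260, -0.5910, -0.3000]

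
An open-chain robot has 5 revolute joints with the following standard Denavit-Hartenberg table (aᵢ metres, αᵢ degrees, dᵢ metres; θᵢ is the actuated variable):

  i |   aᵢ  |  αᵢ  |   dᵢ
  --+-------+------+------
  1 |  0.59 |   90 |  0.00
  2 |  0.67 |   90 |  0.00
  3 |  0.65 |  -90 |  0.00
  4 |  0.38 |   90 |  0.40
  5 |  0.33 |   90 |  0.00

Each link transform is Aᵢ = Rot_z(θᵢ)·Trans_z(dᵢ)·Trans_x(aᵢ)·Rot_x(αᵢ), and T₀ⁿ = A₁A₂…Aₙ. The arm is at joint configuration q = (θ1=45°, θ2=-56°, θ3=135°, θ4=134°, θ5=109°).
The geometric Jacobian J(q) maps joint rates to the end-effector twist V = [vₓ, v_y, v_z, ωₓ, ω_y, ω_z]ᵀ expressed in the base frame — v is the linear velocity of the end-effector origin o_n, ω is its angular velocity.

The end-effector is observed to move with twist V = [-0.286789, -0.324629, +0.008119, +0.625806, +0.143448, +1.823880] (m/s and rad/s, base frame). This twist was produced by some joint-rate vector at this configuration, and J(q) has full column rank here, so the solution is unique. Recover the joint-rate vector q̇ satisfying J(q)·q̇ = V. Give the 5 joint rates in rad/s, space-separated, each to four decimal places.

0.8510 0.2870 -0.6150 0.3170 0.5470

o_n = [0.3435, 0.5949, 0.2416]
J₁: ẑ×o_n = [-0.5949, 0.3435, 0.0000], ω = ẑ
J2: z=[0.7071, -0.7071, 0.0000] o=[0.4172, 0.4172, 0.0000] → [-0.1709, -0.1709, 0.0735, 0.7071, -0.7071, 0.0000]
J3: z=[-0.5862, -0.5862, -0.5592] o=[0.6821, 0.6821, -0.5555] → [-0.5161, 0.6566, -0.1474, -0.5862, -0.5862, -0.5592]
J4: z=[-0.7796, 0.2204, 0.5862] o=[0.8254, 0.1754, -0.1744] → [-0.1542, 0.0419, -0.2208, -0.7796, 0.2204, 0.5862]
J5: z=[0.5658, -0.1536, 0.8101] o=[0.6156, 0.6296, 0.0582] → [-0.0000, -0.3242, -0.0614, 0.5658, -0.1536, 0.8101]
q̇ = J⁺·V = [0.8510, 0.2870, -0.6150, 0.3170, 0.5470]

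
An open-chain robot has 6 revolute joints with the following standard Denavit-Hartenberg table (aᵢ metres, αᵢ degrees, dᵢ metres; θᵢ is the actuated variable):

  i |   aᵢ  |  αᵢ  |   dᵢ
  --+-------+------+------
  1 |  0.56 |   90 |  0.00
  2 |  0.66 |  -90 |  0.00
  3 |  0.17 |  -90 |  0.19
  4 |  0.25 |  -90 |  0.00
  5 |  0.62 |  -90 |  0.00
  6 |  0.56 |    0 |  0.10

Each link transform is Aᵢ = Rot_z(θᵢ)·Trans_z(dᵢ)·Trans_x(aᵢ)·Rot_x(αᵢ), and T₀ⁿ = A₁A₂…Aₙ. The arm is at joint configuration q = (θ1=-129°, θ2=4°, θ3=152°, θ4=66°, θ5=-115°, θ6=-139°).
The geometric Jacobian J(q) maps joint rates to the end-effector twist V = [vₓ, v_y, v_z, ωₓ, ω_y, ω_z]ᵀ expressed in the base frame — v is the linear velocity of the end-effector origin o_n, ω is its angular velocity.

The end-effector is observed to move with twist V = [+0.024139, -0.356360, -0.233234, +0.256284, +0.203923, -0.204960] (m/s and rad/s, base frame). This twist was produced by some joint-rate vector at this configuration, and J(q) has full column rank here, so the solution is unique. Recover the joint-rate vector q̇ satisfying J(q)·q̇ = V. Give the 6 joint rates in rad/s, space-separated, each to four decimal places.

o_n = [-0.9179, -0.7778, -0.1514]
J₁: ẑ×o_n = [0.7778, -0.9179, 0.0000], ω = ẑ
J2: z=[-0.7771, 0.6293, 0.0000] o=[-0.3524, -0.4352, 0.0000] → [-0.0953, -0.1177, 0.6221, -0.7771, 0.6293, 0.0000]
J3: z=[0.0439, 0.0542, 0.9976] o=[-0.7668, -0.9469, 0.0460] → [-0.1794, -0.1421, 0.0156, 0.0439, 0.0542, 0.9976]
J4: z=[-0.3915, 0.9196, -0.0327] o=[-0.6022, -0.8704, 0.2251] → [-0.3432, -0.1370, 0.2541, -0.3915, 0.9196, -0.0327]
J5: z=[-0.8575, -0.3775, -0.3495] o=[-0.5187, -0.8432, -0.0090] → [0.0766, 0.0174, -0.2068, -0.8575, -0.3775, -0.3495]
J6: z=[0.1370, 0.4872, -0.8625] o=[-0.8261, -0.3550, 0.2180] → [-0.5446, 0.1298, -0.0132, 0.1370, 0.4872, -0.8625]
q̇ = J⁺·V = [0.5320, -0.3830, -0.0690, 0.1410, 0.0970, 0.7300]

0.5320 -0.3830 -0.0690 0.1410 0.0970 0.7300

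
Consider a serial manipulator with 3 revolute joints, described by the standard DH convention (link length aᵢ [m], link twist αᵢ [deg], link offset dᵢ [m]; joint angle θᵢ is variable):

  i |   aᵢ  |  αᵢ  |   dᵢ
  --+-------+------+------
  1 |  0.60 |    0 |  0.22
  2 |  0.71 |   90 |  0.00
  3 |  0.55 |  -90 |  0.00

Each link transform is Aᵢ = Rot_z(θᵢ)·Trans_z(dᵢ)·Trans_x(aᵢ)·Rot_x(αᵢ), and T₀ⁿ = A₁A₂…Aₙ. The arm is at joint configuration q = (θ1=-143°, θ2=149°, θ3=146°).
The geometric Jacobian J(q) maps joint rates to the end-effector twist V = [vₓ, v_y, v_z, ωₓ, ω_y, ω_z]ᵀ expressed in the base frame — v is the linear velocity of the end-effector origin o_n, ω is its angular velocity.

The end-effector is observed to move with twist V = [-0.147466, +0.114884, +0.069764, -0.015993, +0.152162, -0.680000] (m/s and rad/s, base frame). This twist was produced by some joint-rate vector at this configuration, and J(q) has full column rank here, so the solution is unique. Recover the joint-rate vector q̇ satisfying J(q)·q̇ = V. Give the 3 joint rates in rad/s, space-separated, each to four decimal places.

o_n = [-0.2265, -0.3345, 0.5276]
J₁: ẑ×o_n = [0.3345, -0.2265, 0.0000], ω = ẑ
J2: z=[0.0000, 0.0000, 1.0000] o=[-0.4792, -0.3611, 0.2200] → [-0.0266, 0.2526, 0.0000, 0.0000, 0.0000, 1.0000]
J3: z=[0.1045, -0.9945, 0.0000] o=[0.2269, -0.2869, 0.2200] → [-0.3059, -0.0321, -0.4560, 0.1045, -0.9945, 0.0000]
q̇ = J⁺·V = [-0.5880, -0.0920, -0.1530]

-0.5880 -0.0920 -0.1530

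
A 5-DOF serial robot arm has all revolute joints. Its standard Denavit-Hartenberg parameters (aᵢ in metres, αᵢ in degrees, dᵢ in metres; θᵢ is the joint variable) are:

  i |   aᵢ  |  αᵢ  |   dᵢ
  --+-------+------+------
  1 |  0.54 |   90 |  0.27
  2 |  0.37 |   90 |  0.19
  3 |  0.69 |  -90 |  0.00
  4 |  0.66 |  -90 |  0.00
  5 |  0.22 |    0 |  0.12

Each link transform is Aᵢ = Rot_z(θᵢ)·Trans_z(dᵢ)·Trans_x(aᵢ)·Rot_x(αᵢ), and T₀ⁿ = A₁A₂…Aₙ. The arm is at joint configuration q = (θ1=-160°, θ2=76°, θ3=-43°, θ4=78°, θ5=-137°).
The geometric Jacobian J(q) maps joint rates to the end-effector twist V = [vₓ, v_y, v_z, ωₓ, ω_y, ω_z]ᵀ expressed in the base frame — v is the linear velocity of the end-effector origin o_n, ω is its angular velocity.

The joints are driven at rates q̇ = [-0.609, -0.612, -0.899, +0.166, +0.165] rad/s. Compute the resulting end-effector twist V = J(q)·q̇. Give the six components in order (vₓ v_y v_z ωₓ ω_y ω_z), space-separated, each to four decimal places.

o_n = [-0.2041, -0.2462, 1.3324]
J₁: ẑ×o_n = [0.2462, -0.2041, 0.0000], ω = ẑ
J2: z=[-0.3420, 0.9397, 0.0000] o=[-0.5074, -0.1847, 0.2700] → [0.9984, 0.3634, -0.2640, -0.3420, 0.9397, 0.0000]
J3: z=[-0.9118, -0.3319, -0.2419] o=[-0.6565, -0.0368, 0.6290] → [-0.2841, 0.5319, 0.3411, -0.9118, -0.3319, -0.2419]
J4: z=[-0.4052, 0.6308, 0.6617] o=[-0.6103, -0.5207, 1.1187] → [-0.0468, 0.3554, -0.3674, -0.4052, 0.6308, 0.6617]
J5: z=[0.1240, 0.7551, -0.6438] o=[-0.0125, -0.4027, 1.3722] → [0.0707, 0.1283, 0.1641, 0.1240, 0.7551, -0.6438]
V = J·q̇ = [-0.5016, -0.4961, -0.1790, 0.9822, -0.0474, -0.3879]

-0.5016 -0.4961 -0.1790 0.9822 -0.0474 -0.3879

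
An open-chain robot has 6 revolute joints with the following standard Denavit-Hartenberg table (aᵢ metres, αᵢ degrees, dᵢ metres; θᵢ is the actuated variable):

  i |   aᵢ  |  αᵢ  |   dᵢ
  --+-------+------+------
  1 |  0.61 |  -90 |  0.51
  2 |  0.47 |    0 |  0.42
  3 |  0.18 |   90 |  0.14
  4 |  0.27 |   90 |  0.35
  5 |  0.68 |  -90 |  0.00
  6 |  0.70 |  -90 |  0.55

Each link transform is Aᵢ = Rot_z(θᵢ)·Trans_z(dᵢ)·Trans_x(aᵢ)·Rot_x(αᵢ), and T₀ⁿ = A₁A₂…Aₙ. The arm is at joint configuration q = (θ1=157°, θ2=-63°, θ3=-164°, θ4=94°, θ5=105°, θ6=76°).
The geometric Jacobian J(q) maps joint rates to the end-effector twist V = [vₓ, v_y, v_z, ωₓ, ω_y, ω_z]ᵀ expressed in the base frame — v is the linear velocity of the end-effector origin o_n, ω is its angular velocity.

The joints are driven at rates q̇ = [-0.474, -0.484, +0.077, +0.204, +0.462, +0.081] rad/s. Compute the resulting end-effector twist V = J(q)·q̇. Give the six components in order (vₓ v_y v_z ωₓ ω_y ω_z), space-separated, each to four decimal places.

o_n = [-1.7541, 0.7090, 0.5670]
J₁: ẑ×o_n = [-0.7090, -1.7541, 0.0000], ω = ẑ
J2: z=[-0.3907, -0.9205, 0.0000] o=[-0.5615, 0.2383, 0.5100] → [-0.0525, 0.0223, -1.2817, -0.3907, -0.9205, 0.0000]
J3: z=[-0.3907, -0.9205, 0.0000] o=[-0.9220, -0.0649, 0.9288] → [0.3330, -0.1414, -1.0683, -0.3907, -0.9205, 0.0000]
J4: z=[-0.6732, 0.2858, -0.6820] o=[-0.8637, -0.2417, 0.7971] → [0.5827, 0.4523, -0.3856, -0.6732, 0.2858, -0.6820]
J5: z=[0.5990, -0.3300, -0.7296] o=[-1.2164, -0.3846, 0.5722] → [0.7996, 0.3954, 0.4776, 0.5990, -0.3300, -0.7296]
J6: z=[0.5930, 0.7951, 0.1272] o=[-1.5823, -0.0386, 0.1153] → [0.2640, -0.2897, 0.5800, 0.5930, 0.7951, 0.1272]
V = J·q̇ = [0.8968, 1.0612, 0.7271, 0.3465, 0.3449, -0.9399]

0.8968 1.0612 0.7271 0.3465 0.3449 -0.9399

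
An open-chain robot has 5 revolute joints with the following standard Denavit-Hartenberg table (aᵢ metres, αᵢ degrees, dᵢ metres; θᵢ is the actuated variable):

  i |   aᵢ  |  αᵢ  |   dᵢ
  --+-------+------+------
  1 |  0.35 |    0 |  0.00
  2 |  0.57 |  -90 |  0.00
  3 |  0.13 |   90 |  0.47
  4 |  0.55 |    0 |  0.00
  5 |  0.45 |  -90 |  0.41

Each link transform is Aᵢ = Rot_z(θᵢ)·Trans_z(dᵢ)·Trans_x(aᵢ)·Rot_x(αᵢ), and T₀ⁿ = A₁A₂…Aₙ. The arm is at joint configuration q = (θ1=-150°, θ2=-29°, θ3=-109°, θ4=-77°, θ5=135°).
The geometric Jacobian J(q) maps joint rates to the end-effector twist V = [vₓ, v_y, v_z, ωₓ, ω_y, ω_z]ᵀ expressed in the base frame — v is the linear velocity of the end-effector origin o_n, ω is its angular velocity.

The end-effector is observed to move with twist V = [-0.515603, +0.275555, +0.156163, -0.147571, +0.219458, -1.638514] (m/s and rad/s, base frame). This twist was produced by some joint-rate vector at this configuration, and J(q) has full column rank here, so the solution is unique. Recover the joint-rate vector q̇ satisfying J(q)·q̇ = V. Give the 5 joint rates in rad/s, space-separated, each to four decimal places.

-0.8670 -0.8210 -0.2220 0.4400 -0.5920

o_n = [-0.3197, -0.4911, 0.3319]
J₁: ẑ×o_n = [0.4911, -0.3197, 0.0000], ω = ẑ
J2: z=[0.0000, 0.0000, 1.0000] o=[-0.3031, -0.1750, 0.0000] → [0.3161, -0.0166, 0.0000, 0.0000, 0.0000, 1.0000]
J3: z=[0.0175, -0.9998, 0.0000] o=[-0.8730, -0.1849, 0.0000] → [-0.3318, -0.0058, 0.5479, 0.0175, -0.9998, 0.0000]
J4: z=[0.9454, 0.0165, -0.3256] o=[-0.8225, -0.6541, 0.1229] → [0.0565, -0.3613, 0.1459, 0.9454, 0.0165, -0.3256]
J5: z=[0.9454, 0.0165, -0.3256] o=[-0.7916, -0.1176, 0.2399] → [-0.1201, -0.2406, -0.3608, 0.9454, 0.0165, -0.3256]
q̇ = J⁺·V = [-0.8670, -0.8210, -0.2220, 0.4400, -0.5920]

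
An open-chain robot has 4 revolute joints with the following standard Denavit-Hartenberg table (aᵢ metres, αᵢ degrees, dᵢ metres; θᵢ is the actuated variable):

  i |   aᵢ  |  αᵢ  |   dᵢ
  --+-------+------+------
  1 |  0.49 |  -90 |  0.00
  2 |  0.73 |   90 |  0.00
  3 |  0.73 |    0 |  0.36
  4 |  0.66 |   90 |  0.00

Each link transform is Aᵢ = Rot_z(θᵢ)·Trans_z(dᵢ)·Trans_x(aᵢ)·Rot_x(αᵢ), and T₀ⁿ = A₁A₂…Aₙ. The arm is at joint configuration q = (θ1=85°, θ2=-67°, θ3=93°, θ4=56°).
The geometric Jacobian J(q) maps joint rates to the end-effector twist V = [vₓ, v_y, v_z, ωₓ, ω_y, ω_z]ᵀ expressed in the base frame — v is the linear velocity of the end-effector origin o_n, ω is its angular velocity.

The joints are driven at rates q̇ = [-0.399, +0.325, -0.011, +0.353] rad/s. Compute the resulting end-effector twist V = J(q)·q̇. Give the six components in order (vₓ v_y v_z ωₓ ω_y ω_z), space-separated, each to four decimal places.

0.3157 0.4418 -0.0079 -0.3512 -0.2853 -0.2654

o_n = [-1.0467, 0.3002, 0.2567]
J₁: ẑ×o_n = [-0.3002, -1.0467, 0.0000], ω = ẑ
J2: z=[-0.9962, 0.0872, 0.0000] o=[0.0427, 0.4881, 0.0000] → [0.0224, 0.2557, 0.2821, -0.9962, 0.0872, 0.0000]
J3: z=[-0.0802, -0.9170, 0.3907] o=[0.0676, 0.7723, 0.6720] → [0.5652, -0.4687, -0.9840, -0.0802, -0.9170, 0.3907]
J4: z=[-0.0802, -0.9170, 0.3907] o=[-0.6888, 0.4908, 0.7775] → [0.5520, -0.1816, -0.3129, -0.0802, -0.9170, 0.3907]
V = J·q̇ = [0.3157, 0.4418, -0.0079, -0.3512, -0.2853, -0.2654]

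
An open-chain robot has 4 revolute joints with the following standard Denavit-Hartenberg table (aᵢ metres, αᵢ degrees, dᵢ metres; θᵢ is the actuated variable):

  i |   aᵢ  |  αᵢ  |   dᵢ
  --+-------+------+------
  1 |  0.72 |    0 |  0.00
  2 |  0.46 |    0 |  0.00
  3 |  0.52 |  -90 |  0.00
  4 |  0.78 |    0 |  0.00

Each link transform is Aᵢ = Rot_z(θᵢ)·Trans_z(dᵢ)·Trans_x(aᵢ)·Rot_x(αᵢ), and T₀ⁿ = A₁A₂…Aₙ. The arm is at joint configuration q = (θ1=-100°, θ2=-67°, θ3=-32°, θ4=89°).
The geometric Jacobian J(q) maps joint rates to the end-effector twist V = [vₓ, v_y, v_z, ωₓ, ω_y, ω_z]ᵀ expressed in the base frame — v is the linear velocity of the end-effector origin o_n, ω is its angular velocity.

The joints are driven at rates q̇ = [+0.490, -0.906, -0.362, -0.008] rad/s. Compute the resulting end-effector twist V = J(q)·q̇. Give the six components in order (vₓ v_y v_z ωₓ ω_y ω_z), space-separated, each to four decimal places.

0.4337 0.5198 0.0001 0.0026 0.0076 -0.7780

o_n = [-1.0778, -0.6388, -0.7799]
J₁: ẑ×o_n = [0.6388, -1.0778, 0.0000], ω = ẑ
J2: z=[0.0000, 0.0000, 1.0000] o=[-0.1250, -0.7091, 0.0000] → [-0.0702, -0.9528, 0.0000, 0.0000, 0.0000, 1.0000]
J3: z=[0.0000, 0.0000, 1.0000] o=[-0.5732, -0.8125, 0.0000] → [-0.1737, -0.5045, 0.0000, 0.0000, 0.0000, 1.0000]
J4: z=[-0.3256, -0.9455, 0.0000] o=[-1.0649, -0.6432, 0.0000] → [0.7374, -0.2539, -0.0136, -0.3256, -0.9455, 0.0000]
V = J·q̇ = [0.4337, 0.5198, 0.0001, 0.0026, 0.0076, -0.7780]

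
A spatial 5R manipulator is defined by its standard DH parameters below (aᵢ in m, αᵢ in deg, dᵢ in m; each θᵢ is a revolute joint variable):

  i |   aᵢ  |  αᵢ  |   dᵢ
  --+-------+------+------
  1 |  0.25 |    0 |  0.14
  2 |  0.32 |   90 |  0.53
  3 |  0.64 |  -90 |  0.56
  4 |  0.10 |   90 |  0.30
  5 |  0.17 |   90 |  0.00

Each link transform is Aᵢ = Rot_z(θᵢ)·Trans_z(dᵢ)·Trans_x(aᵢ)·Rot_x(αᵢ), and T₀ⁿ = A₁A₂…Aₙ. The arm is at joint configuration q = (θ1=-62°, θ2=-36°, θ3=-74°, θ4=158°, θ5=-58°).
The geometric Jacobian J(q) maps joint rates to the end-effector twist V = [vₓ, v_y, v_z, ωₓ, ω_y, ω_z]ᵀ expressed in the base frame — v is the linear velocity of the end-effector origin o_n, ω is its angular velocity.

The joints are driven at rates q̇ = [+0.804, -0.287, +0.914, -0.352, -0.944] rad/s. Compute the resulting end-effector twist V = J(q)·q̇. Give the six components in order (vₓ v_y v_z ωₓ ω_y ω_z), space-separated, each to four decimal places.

0.4135 -0.5254 0.0849 -1.7112 0.6806 0.7599

o_n = [-0.4498, -0.7445, 0.2672]
J₁: ẑ×o_n = [0.7445, -0.4498, 0.0000], ω = ẑ
J2: z=[0.0000, 0.0000, 1.0000] o=[0.1174, -0.2207, 0.1400] → [0.5238, -0.5672, 0.0000, 0.0000, 0.0000, 1.0000]
J3: z=[-0.9903, 0.1392, 0.0000] o=[0.0728, -0.5376, 0.6700] → [-0.0561, -0.3989, 0.2776, -0.9903, 0.1392, 0.0000]
J4: z=[-0.1338, -0.9519, 0.2756] o=[-0.5063, -0.6344, 0.0548] → [-0.1718, 0.0440, 0.0684, -0.1338, -0.9519, 0.2756]
J5: z=[0.9038, -0.2313, -0.3601] o=[-0.5058, -0.8999, 0.2266] → [0.0466, -0.0568, 0.1533, 0.9038, -0.2313, -0.3601]
V = J·q̇ = [0.4135, -0.5254, 0.0849, -1.7112, 0.6806, 0.7599]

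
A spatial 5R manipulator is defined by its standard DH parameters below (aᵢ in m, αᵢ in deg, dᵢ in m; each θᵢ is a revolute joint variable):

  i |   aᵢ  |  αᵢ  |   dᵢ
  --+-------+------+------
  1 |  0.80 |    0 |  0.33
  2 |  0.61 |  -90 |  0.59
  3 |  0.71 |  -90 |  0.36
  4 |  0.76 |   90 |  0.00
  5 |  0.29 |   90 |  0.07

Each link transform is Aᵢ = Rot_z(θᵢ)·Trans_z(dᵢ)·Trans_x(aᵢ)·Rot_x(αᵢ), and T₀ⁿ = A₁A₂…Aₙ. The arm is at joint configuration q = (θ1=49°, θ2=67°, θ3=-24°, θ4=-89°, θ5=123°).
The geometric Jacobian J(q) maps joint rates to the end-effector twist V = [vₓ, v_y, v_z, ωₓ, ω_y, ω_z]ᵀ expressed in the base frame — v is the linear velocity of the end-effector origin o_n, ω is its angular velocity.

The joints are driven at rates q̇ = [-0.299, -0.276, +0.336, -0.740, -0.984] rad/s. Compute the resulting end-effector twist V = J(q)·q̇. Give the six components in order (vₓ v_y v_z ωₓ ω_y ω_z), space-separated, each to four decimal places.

o_n = [-0.9121, 1.3528, 0.9624]
J₁: ẑ×o_n = [-1.3528, -0.9121, 0.0000], ω = ẑ
J2: z=[0.0000, 0.0000, 1.0000] o=[0.5248, 0.6038, 0.3300] → [-0.7491, -1.4370, 0.0000, 0.0000, 0.0000, 1.0000]
J3: z=[-0.8988, -0.4384, 0.0000] o=[0.2574, 1.1520, 0.9200] → [-0.0186, 0.0381, -0.6932, -0.8988, -0.4384, 0.0000]
J4: z=[-0.1783, 0.3656, -0.9135] o=[-0.3505, 1.5772, 1.2088] → [-0.2950, 0.4692, 0.2453, -0.1783, 0.3656, -0.9135]
J5: z=[0.3847, -0.8286, -0.4067] o=[-1.0388, 1.2550, 1.2142] → [0.2484, 0.0454, 0.1426, 0.3847, -0.8286, -0.4067]
V = J·q̇ = [0.5789, 0.2903, -0.5547, -0.5486, 0.3975, 0.5012]

0.5789 0.2903 -0.5547 -0.5486 0.3975 0.5012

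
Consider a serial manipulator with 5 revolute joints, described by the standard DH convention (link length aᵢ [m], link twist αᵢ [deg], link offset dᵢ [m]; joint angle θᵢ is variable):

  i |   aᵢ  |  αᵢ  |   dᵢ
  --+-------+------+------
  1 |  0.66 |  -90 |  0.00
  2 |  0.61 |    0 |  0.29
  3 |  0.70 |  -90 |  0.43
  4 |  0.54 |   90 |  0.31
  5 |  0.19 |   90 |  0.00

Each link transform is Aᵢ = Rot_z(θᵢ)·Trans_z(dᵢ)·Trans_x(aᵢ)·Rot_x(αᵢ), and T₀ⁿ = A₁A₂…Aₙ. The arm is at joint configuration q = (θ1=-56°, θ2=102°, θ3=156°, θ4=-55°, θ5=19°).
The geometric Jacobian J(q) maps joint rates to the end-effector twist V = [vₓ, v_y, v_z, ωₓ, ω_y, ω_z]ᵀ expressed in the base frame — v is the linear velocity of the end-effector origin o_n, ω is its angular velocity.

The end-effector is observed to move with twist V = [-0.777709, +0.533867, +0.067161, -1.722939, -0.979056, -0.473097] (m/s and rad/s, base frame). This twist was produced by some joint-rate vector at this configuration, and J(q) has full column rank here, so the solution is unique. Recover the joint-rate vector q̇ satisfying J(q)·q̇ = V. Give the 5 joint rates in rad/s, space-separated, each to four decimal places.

-0.6100 -0.8620 -0.9980 -0.1200 -0.2020

o_n = [1.4578, 0.1805, 0.5691]
J₁: ẑ×o_n = [-0.1805, 1.4578, 0.0000], ω = ẑ
J2: z=[0.8290, 0.5592, 0.0000] o=[0.3691, -0.5472, 0.0000] → [0.3182, -0.4718, -0.0055, 0.8290, 0.5592, 0.0000]
J3: z=[0.8290, 0.5592, 0.0000] o=[0.5386, -0.2799, -0.5967] → [0.6519, -0.9665, -0.1324, 0.8290, 0.5592, 0.0000]
J4: z=[0.5470, -0.8109, 0.2079] o=[0.8137, 0.0813, 0.0880] → [-0.4107, -0.1292, 0.5766, 0.5470, -0.8109, 0.2079]
J5: z=[0.5708, 0.1795, -0.8013] o=[1.3139, 0.1306, 0.4554] → [0.0604, -0.1801, 0.0026, 0.5708, 0.1795, -0.8013]
q̇ = J⁺·V = [-0.6100, -0.8620, -0.9980, -0.1200, -0.2020]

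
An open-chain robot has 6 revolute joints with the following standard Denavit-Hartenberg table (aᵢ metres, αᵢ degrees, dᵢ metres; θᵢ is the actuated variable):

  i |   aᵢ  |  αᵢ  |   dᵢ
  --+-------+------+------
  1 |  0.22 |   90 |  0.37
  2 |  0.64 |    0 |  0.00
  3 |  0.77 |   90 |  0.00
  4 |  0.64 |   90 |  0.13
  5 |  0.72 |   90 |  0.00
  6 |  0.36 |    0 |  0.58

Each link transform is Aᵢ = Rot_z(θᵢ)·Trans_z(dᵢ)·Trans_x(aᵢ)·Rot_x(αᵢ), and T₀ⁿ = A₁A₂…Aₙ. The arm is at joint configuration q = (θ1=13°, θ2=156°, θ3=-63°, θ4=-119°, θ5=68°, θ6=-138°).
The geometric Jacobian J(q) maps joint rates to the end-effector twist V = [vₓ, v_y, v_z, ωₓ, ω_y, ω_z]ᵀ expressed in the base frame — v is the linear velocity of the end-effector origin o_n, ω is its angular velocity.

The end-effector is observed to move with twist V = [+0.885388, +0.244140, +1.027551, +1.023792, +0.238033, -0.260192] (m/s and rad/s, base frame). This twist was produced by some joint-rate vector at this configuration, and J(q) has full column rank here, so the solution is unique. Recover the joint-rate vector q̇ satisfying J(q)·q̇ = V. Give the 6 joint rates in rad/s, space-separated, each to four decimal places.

o_n = [-0.3401, 1.2507, 0.9748]
J₁: ẑ×o_n = [-1.2507, -0.3401, 0.0000], ω = ẑ
J2: z=[0.2250, -0.9744, 0.0000] o=[0.2144, 0.0495, 0.3700] → [-0.5893, -0.1360, -0.2700, 0.2250, -0.9744, 0.0000]
J3: z=[0.2250, -0.9744, 0.0000] o=[-0.3553, -0.0820, 0.6303] → [-0.3356, -0.0775, 0.3147, 0.2250, -0.9744, 0.0000]
J4: z=[0.9730, 0.2246, 0.0523] o=[-0.3946, -0.0911, 1.3993] → [-0.1656, 0.4159, 1.2934, 0.9730, 0.2246, 0.0523]
J5: z=[0.1537, -0.4621, -0.8734] o=[-0.3782, 0.4872, 1.0962] → [0.7230, -0.0146, 0.1349, 0.1537, -0.4621, -0.8734]
J6: z=[-0.5240, 0.7113, -0.4685] o=[0.2250, 0.8685, 1.0006] → [0.1607, 0.2512, 0.2017, -0.5240, 0.7113, -0.4685]
q̇ = J⁺·V = [-0.0910, -0.7950, -0.1990, 0.7340, 0.6770, -0.8190]

-0.0910 -0.7950 -0.1990 0.7340 0.6770 -0.8190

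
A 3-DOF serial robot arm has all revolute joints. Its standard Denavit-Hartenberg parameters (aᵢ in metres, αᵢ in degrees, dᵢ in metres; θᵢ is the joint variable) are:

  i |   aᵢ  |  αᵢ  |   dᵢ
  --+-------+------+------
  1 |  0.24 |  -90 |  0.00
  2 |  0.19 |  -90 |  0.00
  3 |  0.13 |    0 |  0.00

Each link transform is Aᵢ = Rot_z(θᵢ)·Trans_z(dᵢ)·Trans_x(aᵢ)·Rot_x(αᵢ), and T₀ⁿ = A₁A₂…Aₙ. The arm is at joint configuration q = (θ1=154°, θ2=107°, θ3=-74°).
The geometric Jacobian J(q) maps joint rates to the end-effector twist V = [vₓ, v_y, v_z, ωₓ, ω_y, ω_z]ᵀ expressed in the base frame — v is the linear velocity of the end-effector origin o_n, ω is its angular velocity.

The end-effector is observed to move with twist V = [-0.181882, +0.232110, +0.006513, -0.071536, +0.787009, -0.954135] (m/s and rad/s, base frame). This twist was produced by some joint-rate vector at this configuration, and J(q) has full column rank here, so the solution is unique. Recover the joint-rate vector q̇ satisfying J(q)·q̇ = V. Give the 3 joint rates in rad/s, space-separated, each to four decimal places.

-0.8290 -0.6760 -0.4280

o_n = [-0.2111, -0.0361, -0.2160]
J₁: ẑ×o_n = [0.0361, -0.2111, 0.0000], ω = ẑ
J2: z=[-0.4384, -0.8988, 0.0000] o=[-0.2157, 0.1052, 0.0000] → [0.1941, -0.0947, 0.0660, -0.4384, -0.8988, 0.0000]
J3: z=[0.8595, -0.4192, 0.2924] o=[-0.1658, 0.0809, -0.1817] → [0.0485, 0.0162, -0.1195, 0.8595, -0.4192, 0.2924]
q̇ = J⁺·V = [-0.8290, -0.6760, -0.4280]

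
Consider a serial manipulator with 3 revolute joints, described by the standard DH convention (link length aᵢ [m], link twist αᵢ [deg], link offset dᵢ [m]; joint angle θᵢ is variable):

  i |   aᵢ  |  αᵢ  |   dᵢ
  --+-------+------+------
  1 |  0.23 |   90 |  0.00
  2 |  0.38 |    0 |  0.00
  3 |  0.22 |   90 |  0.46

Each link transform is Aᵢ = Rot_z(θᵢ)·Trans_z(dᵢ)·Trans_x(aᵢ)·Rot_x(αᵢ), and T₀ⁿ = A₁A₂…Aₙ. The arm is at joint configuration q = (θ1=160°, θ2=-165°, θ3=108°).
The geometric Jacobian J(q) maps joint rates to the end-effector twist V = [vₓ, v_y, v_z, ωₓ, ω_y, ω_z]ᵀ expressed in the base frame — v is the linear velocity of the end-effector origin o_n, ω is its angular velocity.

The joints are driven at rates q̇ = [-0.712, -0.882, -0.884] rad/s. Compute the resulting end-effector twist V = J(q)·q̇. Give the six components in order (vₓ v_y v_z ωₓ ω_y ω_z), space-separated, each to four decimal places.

0.6913 -0.2647 0.1121 -0.6040 -1.6595 -0.7120

o_n = [0.1735, 0.4264, -0.2829]
J₁: ẑ×o_n = [-0.4264, 0.1735, 0.0000], ω = ẑ
J2: z=[0.3420, 0.9397, 0.0000] o=[-0.2161, 0.0787, 0.0000] → [-0.2658, 0.0967, -0.2472, 0.3420, 0.9397, 0.0000]
J3: z=[0.3420, 0.9397, 0.0000] o=[0.1288, -0.0469, -0.0984] → [-0.1734, 0.0631, 0.1198, 0.3420, 0.9397, 0.0000]
V = J·q̇ = [0.6913, -0.2647, 0.1121, -0.6040, -1.6595, -0.7120]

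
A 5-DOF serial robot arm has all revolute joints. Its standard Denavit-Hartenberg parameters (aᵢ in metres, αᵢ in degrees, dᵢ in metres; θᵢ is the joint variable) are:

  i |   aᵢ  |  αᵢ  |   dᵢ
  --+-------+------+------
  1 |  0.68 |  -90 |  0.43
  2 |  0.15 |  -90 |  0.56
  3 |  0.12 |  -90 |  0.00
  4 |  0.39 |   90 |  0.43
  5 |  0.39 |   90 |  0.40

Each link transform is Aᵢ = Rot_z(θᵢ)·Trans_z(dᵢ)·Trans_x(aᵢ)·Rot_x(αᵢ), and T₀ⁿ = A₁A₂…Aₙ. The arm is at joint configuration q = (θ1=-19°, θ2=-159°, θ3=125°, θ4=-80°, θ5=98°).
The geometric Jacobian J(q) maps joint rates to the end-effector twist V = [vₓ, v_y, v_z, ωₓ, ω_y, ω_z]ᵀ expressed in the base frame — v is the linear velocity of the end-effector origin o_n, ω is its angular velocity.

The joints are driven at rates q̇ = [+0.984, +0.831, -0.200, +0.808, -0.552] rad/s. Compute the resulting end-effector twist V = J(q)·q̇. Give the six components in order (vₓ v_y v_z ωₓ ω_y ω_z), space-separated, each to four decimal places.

-0.2018 0.9008 -0.1054 1.0357 0.5415 0.3589

o_n = [1.5194, 0.7510, 0.6620]
J₁: ẑ×o_n = [-0.7510, 1.5194, 0.0000], ω = ẑ
J2: z=[0.3256, 0.9455, 0.0000] o=[0.6430, -0.2214, 0.4300] → [0.2193, -0.0755, -0.5121, 0.3256, 0.9455, 0.0000]
J3: z=[0.3388, -0.1167, 0.9336] o=[0.6929, 0.3537, 0.4838] → [-0.3918, 0.7112, 0.2311, 0.3388, -0.1167, 0.9336]
J4: z=[0.9098, 0.2934, -0.2936] o=[0.7216, 0.2398, 0.4591] → [0.2096, -0.4188, 0.2311, 0.9098, 0.2934, -0.2936]
J5: z=[-0.1771, 0.9142, 0.3645] o=[1.2592, 0.2569, 0.6775] → [-0.1943, 0.0921, -0.3254, -0.1771, 0.9142, 0.3645]
V = J·q̇ = [-0.2018, 0.9008, -0.1054, 1.0357, 0.5415, 0.3589]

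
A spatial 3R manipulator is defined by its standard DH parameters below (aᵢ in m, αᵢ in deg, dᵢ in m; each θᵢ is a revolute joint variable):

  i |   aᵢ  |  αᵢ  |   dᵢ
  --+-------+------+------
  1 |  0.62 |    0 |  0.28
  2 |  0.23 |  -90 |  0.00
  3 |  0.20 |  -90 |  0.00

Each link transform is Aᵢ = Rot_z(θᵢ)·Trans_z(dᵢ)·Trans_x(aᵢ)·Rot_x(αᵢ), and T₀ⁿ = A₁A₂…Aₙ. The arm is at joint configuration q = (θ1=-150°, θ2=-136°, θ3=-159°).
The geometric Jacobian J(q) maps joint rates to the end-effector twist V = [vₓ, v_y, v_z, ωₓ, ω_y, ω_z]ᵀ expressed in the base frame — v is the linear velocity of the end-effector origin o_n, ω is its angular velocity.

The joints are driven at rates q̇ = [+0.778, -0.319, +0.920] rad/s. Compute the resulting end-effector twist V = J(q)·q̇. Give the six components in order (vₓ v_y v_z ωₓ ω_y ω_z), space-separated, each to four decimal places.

0.2403 -0.3489 0.1718 -0.8844 0.2536 0.4590

o_n = [-0.5250, -0.2684, 0.3517]
J₁: ẑ×o_n = [0.2684, -0.5250, 0.0000], ω = ẑ
J2: z=[0.0000, 0.0000, 1.0000] o=[-0.5369, -0.3100, 0.2800] → [-0.0416, 0.0119, 0.0000, 0.0000, 0.0000, 1.0000]
J3: z=[-0.9613, 0.2756, 0.0000] o=[-0.4735, -0.0889, 0.2800] → [0.0198, 0.0689, 0.1867, -0.9613, 0.2756, 0.0000]
V = J·q̇ = [0.2403, -0.3489, 0.1718, -0.8844, 0.2536, 0.4590]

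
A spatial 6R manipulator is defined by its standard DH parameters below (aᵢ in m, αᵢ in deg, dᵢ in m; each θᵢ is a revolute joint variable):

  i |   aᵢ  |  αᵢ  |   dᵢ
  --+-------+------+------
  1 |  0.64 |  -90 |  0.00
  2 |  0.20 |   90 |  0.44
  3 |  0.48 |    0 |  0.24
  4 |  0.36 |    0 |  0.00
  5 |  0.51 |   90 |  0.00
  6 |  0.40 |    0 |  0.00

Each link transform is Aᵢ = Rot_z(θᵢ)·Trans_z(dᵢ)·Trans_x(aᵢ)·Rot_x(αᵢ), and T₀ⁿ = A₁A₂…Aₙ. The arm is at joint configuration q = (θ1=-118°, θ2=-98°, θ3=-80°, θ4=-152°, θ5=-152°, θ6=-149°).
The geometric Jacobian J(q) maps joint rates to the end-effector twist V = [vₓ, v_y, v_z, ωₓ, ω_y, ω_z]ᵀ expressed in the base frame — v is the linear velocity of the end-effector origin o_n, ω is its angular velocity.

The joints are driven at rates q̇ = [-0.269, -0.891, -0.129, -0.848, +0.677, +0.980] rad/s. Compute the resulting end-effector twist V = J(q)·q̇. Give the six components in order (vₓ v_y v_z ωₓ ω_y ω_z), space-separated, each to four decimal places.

o_n = [-0.1091, -0.5949, 0.2076]
J₁: ẑ×o_n = [0.5949, -0.1091, 0.0000], ω = ẑ
J2: z=[0.8829, -0.4695, 0.0000] o=[-0.3005, -0.5651, 0.0000] → [-0.0975, -0.1833, 0.0635, 0.8829, -0.4695, 0.0000]
J3: z=[0.4649, 0.8744, -0.1392] o=[0.1011, -0.7471, 0.1981] → [0.0295, 0.0248, 0.2545, 0.4649, 0.8744, -0.1392]
J4: z=[0.4649, 0.8744, -0.1392] o=[-0.1993, -0.3051, 0.2472] → [-0.0750, 0.0059, -0.2136, 0.4649, 0.8744, -0.1392]
J5: z=[0.4649, 0.8744, -0.1392] o=[0.0367, -0.4655, 0.0277] → [0.1393, -0.0633, 0.0673, 0.4649, 0.8744, -0.1392]
J6: z=[-0.8332, 0.3789, -0.4028] o=[-0.1160, -0.3108, 0.4891] → [-0.2211, -0.2373, 0.2341, -0.8332, 0.3789, -0.4028]
V = J·q̇ = [-0.1358, -0.0910, 0.3667, -1.7427, 0.5273, -0.6220]

-0.1358 -0.0910 0.3667 -1.7427 0.5273 -0.6220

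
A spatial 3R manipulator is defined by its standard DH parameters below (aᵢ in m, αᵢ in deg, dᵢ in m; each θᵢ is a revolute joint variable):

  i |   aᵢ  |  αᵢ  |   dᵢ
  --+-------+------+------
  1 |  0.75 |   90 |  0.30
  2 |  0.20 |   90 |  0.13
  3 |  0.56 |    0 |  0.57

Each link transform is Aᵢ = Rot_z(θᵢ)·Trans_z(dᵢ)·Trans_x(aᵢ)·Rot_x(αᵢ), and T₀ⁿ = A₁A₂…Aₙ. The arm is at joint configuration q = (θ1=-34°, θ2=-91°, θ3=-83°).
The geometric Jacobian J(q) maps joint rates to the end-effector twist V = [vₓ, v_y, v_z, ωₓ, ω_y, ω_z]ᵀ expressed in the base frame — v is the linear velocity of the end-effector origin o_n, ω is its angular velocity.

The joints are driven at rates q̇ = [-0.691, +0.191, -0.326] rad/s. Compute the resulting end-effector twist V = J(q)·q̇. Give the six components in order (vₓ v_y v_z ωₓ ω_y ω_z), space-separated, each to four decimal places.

o_n = [0.3835, 0.2549, 0.0417]
J₁: ẑ×o_n = [-0.2549, 0.3835, 0.0000], ω = ẑ
J2: z=[-0.5592, -0.8290, 0.0000] o=[0.6218, -0.4194, 0.3000] → [0.2141, -0.1444, -0.5746, -0.5592, -0.8290, 0.0000]
J3: z=[-0.8289, 0.5591, 0.0175] o=[0.5462, -0.5252, 0.1000] → [-0.0462, -0.0512, -0.5557, -0.8289, 0.5591, 0.0175]
V = J·q̇ = [0.2321, -0.2759, 0.0714, 0.1634, -0.3406, -0.6967]

0.2321 -0.2759 0.0714 0.1634 -0.3406 -0.6967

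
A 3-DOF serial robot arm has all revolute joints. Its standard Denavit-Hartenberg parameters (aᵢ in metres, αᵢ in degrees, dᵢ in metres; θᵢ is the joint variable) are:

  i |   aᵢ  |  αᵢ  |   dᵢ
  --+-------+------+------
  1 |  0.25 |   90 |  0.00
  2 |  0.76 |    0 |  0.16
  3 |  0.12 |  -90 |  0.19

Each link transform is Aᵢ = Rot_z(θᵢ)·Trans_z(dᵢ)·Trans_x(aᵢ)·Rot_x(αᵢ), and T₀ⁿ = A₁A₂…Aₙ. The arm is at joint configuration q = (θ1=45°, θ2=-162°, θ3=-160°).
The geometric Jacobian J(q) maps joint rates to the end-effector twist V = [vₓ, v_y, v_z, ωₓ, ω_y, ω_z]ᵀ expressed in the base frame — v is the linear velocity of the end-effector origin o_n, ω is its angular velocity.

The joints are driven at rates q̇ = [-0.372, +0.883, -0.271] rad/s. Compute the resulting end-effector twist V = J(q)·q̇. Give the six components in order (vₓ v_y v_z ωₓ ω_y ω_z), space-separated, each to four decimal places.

o_n = [-0.0200, -0.5149, -0.1610]
J₁: ẑ×o_n = [0.5149, -0.0200, 0.0000], ω = ẑ
J2: z=[0.7071, -0.7071, 0.0000] o=[0.1768, 0.1768, 0.0000] → [0.1138, 0.1138, -0.6282, 0.7071, -0.7071, 0.0000]
J3: z=[0.7071, -0.7071, 0.0000] o=[-0.2212, -0.4475, -0.2349] → [-0.0522, -0.0522, 0.0946, 0.7071, -0.7071, 0.0000]
V = J·q̇ = [-0.0769, 0.1221, -0.5804, 0.4327, -0.4327, -0.3720]

-0.0769 0.1221 -0.5804 0.4327 -0.4327 -0.3720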